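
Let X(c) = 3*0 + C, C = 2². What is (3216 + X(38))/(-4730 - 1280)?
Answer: -322/601 ≈ -0.53577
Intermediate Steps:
C = 4
X(c) = 4 (X(c) = 3*0 + 4 = 0 + 4 = 4)
(3216 + X(38))/(-4730 - 1280) = (3216 + 4)/(-4730 - 1280) = 3220/(-6010) = 3220*(-1/6010) = -322/601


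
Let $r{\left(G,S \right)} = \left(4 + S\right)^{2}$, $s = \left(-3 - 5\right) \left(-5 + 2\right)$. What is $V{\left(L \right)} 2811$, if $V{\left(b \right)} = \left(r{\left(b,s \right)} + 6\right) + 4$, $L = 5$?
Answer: $2231934$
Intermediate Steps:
$s = 24$ ($s = \left(-8\right) \left(-3\right) = 24$)
$V{\left(b \right)} = 794$ ($V{\left(b \right)} = \left(\left(4 + 24\right)^{2} + 6\right) + 4 = \left(28^{2} + 6\right) + 4 = \left(784 + 6\right) + 4 = 790 + 4 = 794$)
$V{\left(L \right)} 2811 = 794 \cdot 2811 = 2231934$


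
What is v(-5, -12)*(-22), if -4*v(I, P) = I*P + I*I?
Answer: 935/2 ≈ 467.50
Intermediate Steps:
v(I, P) = -I²/4 - I*P/4 (v(I, P) = -(I*P + I*I)/4 = -(I*P + I²)/4 = -(I² + I*P)/4 = -I²/4 - I*P/4)
v(-5, -12)*(-22) = -¼*(-5)*(-5 - 12)*(-22) = -¼*(-5)*(-17)*(-22) = -85/4*(-22) = 935/2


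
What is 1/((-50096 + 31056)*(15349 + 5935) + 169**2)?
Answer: -1/405218799 ≈ -2.4678e-9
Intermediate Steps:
1/((-50096 + 31056)*(15349 + 5935) + 169**2) = 1/(-19040*21284 + 28561) = 1/(-405247360 + 28561) = 1/(-405218799) = -1/405218799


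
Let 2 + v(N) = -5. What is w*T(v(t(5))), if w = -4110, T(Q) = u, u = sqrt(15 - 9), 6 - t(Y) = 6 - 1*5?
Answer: -4110*sqrt(6) ≈ -10067.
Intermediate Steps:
t(Y) = 5 (t(Y) = 6 - (6 - 1*5) = 6 - (6 - 5) = 6 - 1*1 = 6 - 1 = 5)
v(N) = -7 (v(N) = -2 - 5 = -7)
u = sqrt(6) ≈ 2.4495
T(Q) = sqrt(6)
w*T(v(t(5))) = -4110*sqrt(6)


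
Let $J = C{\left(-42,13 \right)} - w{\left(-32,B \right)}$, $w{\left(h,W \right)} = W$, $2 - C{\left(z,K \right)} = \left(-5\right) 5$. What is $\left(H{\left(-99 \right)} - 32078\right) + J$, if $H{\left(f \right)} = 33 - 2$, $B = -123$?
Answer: $-31897$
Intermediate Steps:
$C{\left(z,K \right)} = 27$ ($C{\left(z,K \right)} = 2 - \left(-5\right) 5 = 2 - -25 = 2 + 25 = 27$)
$J = 150$ ($J = 27 - -123 = 27 + 123 = 150$)
$H{\left(f \right)} = 31$ ($H{\left(f \right)} = 33 - 2 = 31$)
$\left(H{\left(-99 \right)} - 32078\right) + J = \left(31 - 32078\right) + 150 = -32047 + 150 = -31897$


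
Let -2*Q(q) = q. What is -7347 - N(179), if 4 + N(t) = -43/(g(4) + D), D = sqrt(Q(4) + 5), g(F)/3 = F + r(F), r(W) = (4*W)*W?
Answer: -101851829/13871 - 43*sqrt(3)/41613 ≈ -7342.8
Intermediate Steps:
Q(q) = -q/2
r(W) = 4*W**2
g(F) = 3*F + 12*F**2 (g(F) = 3*(F + 4*F**2) = 3*F + 12*F**2)
D = sqrt(3) (D = sqrt(-1/2*4 + 5) = sqrt(-2 + 5) = sqrt(3) ≈ 1.7320)
N(t) = -4 - 43/(204 + sqrt(3)) (N(t) = -4 - 43/(3*4*(1 + 4*4) + sqrt(3)) = -4 - 43/(3*4*(1 + 16) + sqrt(3)) = -4 - 43/(3*4*17 + sqrt(3)) = -4 - 43/(204 + sqrt(3)))
-7347 - N(179) = -7347 - (-58408/13871 + 43*sqrt(3)/41613) = -7347 + (58408/13871 - 43*sqrt(3)/41613) = -101851829/13871 - 43*sqrt(3)/41613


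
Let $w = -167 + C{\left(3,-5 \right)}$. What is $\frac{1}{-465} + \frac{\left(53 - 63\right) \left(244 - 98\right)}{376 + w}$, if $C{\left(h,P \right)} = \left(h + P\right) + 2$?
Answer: $- \frac{679109}{97185} \approx -6.9878$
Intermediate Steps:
$C{\left(h,P \right)} = 2 + P + h$ ($C{\left(h,P \right)} = \left(P + h\right) + 2 = 2 + P + h$)
$w = -167$ ($w = -167 + \left(2 - 5 + 3\right) = -167 + 0 = -167$)
$\frac{1}{-465} + \frac{\left(53 - 63\right) \left(244 - 98\right)}{376 + w} = \frac{1}{-465} + \frac{\left(53 - 63\right) \left(244 - 98\right)}{376 - 167} = - \frac{1}{465} + \frac{\left(-10\right) 146}{209} = - \frac{1}{465} - \frac{1460}{209} = - \frac{679109}{97185}$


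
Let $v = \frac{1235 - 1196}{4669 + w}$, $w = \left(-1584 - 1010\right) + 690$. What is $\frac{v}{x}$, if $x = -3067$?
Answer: $- \frac{39}{8480255} \approx -4.5989 \cdot 10^{-6}$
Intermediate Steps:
$w = -1904$ ($w = -2594 + 690 = -1904$)
$v = \frac{39}{2765}$ ($v = \frac{1235 - 1196}{4669 - 1904} = \frac{39}{2765} \approx 0.014105$)
$\frac{v}{x} = \frac{39}{2765 \left(-3067\right)} = \frac{39}{2765} \left(- \frac{1}{3067}\right) = - \frac{39}{8480255}$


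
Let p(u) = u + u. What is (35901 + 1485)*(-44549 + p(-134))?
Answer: -1675528362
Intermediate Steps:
p(u) = 2*u
(35901 + 1485)*(-44549 + p(-134)) = (35901 + 1485)*(-44549 + 2*(-134)) = 37386*(-44549 - 268) = 37386*(-44817) = -1675528362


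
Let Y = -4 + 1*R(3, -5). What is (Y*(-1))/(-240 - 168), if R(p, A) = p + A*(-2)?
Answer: 3/136 ≈ 0.022059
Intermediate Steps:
R(p, A) = p - 2*A
Y = 9 (Y = -4 + 1*(3 - 2*(-5)) = -4 + 1*(3 + 10) = -4 + 1*13 = -4 + 13 = 9)
(Y*(-1))/(-240 - 168) = (9*(-1))/(-240 - 168) = -9/(-408) = -9*(-1/408) = 3/136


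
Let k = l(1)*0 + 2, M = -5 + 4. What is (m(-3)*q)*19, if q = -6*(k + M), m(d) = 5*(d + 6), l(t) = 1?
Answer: -1710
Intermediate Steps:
M = -1
k = 2 (k = 1*0 + 2 = 0 + 2 = 2)
m(d) = 30 + 5*d (m(d) = 5*(6 + d) = 30 + 5*d)
q = -6 (q = -6*(2 - 1) = -6*1 = -6)
(m(-3)*q)*19 = ((30 + 5*(-3))*(-6))*19 = ((30 - 15)*(-6))*19 = (15*(-6))*19 = -90*19 = -1710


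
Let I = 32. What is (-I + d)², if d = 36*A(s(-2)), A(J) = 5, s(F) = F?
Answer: 21904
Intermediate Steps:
d = 180 (d = 36*5 = 180)
(-I + d)² = (-1*32 + 180)² = (-32 + 180)² = 148² = 21904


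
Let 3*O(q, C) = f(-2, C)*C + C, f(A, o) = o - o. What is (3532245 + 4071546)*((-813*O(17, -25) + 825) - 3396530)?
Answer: -25768715433630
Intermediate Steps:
f(A, o) = 0
O(q, C) = C/3 (O(q, C) = (0*C + C)/3 = (0 + C)/3 = C/3)
(3532245 + 4071546)*((-813*O(17, -25) + 825) - 3396530) = (3532245 + 4071546)*((-271*(-25) + 825) - 3396530) = 7603791*((-813*(-25/3) + 825) - 3396530) = 7603791*((6775 + 825) - 3396530) = 7603791*(7600 - 3396530) = 7603791*(-3388930) = -25768715433630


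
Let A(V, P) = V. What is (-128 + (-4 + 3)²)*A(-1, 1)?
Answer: 127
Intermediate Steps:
(-128 + (-4 + 3)²)*A(-1, 1) = (-128 + (-4 + 3)²)*(-1) = (-128 + (-1)²)*(-1) = (-128 + 1)*(-1) = -127*(-1) = 127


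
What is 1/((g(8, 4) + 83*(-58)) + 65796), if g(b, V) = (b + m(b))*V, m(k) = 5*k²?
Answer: 1/62294 ≈ 1.6053e-5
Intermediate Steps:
g(b, V) = V*(b + 5*b²) (g(b, V) = (b + 5*b²)*V = V*(b + 5*b²))
1/((g(8, 4) + 83*(-58)) + 65796) = 1/((4*8*(1 + 5*8) + 83*(-58)) + 65796) = 1/((4*8*(1 + 40) - 4814) + 65796) = 1/((4*8*41 - 4814) + 65796) = 1/((1312 - 4814) + 65796) = 1/(-3502 + 65796) = 1/62294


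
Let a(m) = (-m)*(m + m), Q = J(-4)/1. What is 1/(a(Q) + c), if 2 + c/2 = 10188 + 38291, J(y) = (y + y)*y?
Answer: 1/94906 ≈ 1.0537e-5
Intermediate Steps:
J(y) = 2*y² (J(y) = (2*y)*y = 2*y²)
Q = 32 (Q = (2*(-4)²)/1 = (2*16)*1 = 32*1 = 32)
a(m) = -2*m² (a(m) = (-m)*(2*m) = -2*m²)
c = 96954 (c = -4 + 2*(10188 + 38291) = -4 + 2*48479 = -4 + 96958 = 96954)
1/(a(Q) + c) = 1/(-2*32² + 96954) = 1/(-2*1024 + 96954) = 1/(-2048 + 96954) = 1/94906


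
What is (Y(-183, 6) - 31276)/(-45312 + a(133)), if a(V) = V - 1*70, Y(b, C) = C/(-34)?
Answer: 531695/769233 ≈ 0.69120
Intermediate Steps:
Y(b, C) = -C/34 (Y(b, C) = C*(-1/34) = -C/34)
a(V) = -70 + V (a(V) = V - 70 = -70 + V)
(Y(-183, 6) - 31276)/(-45312 + a(133)) = (-1/34*6 - 31276)/(-45312 + (-70 + 133)) = (-3/17 - 31276)/(-45312 + 63) = -531695/17/(-45249) = -531695/17*(-1/45249) = 531695/769233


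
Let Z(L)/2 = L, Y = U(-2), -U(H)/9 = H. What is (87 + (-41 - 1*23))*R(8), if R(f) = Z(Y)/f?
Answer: 207/2 ≈ 103.50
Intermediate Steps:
U(H) = -9*H
Y = 18 (Y = -9*(-2) = 18)
Z(L) = 2*L
R(f) = 36/f (R(f) = (2*18)/f = 36/f)
(87 + (-41 - 1*23))*R(8) = (87 + (-41 - 1*23))*(36/8) = (87 + (-41 - 23))*(36*(⅛)) = (87 - 64)*(9/2) = 23*(9/2) = 207/2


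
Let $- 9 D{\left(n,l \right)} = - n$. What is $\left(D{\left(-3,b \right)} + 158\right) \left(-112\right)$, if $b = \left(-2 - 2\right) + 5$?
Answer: $- \frac{52976}{3} \approx -17659.0$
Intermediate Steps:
$b = 1$ ($b = -4 + 5 = 1$)
$D{\left(n,l \right)} = \frac{n}{9}$ ($D{\left(n,l \right)} = - \frac{\left(-1\right) n}{9} = \frac{n}{9}$)
$\left(D{\left(-3,b \right)} + 158\right) \left(-112\right) = \left(\frac{1}{9} \left(-3\right) + 158\right) \left(-112\right) = \left(- \frac{1}{3} + 158\right) \left(-112\right) = \frac{473}{3} \left(-112\right) = - \frac{52976}{3}$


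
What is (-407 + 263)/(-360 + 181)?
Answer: 144/179 ≈ 0.80447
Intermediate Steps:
(-407 + 263)/(-360 + 181) = -144/(-179) = -144*(-1/179) = 144/179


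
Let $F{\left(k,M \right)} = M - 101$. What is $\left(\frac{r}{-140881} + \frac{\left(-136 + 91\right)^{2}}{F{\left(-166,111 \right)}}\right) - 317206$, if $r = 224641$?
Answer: $- \frac{89319989449}{281762} \approx -3.1701 \cdot 10^{5}$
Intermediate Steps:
$F{\left(k,M \right)} = -101 + M$
$\left(\frac{r}{-140881} + \frac{\left(-136 + 91\right)^{2}}{F{\left(-166,111 \right)}}\right) - 317206 = \left(\frac{224641}{-140881} + \frac{\left(-136 + 91\right)^{2}}{-101 + 111}\right) - 317206 = \left(224641 \left(- \frac{1}{140881}\right) + \frac{\left(-45\right)^{2}}{10}\right) - 317206 = \left(- \frac{224641}{140881} + 2025 \cdot \frac{1}{10}\right) - 317206 = \left(- \frac{224641}{140881} + \frac{405}{2}\right) - 317206 = \frac{56607523}{281762} - 317206 = - \frac{89319989449}{281762}$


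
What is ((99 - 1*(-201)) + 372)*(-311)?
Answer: -208992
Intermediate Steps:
((99 - 1*(-201)) + 372)*(-311) = ((99 + 201) + 372)*(-311) = (300 + 372)*(-311) = 672*(-311) = -208992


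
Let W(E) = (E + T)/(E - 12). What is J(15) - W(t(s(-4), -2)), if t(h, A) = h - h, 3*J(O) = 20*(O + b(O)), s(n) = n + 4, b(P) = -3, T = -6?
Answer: 159/2 ≈ 79.500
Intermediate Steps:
s(n) = 4 + n
J(O) = -20 + 20*O/3 (J(O) = (20*(O - 3))/3 = (20*(-3 + O))/3 = (-60 + 20*O)/3 = -20 + 20*O/3)
t(h, A) = 0
W(E) = (-6 + E)/(-12 + E) (W(E) = (E - 6)/(E - 12) = (-6 + E)/(-12 + E))
J(15) - W(t(s(-4), -2)) = (-20 + (20/3)*15) - (-6 + 0)/(-12 + 0) = (-20 + 100) - (-6)/(-12) = 80 - (-1)*(-6)/12 = 80 - 1*1/2 = 80 - 1/2 = 159/2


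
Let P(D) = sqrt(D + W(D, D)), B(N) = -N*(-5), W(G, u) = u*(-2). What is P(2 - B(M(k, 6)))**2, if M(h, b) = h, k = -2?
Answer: -12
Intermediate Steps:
W(G, u) = -2*u
B(N) = 5*N
P(D) = sqrt(-D) (P(D) = sqrt(D - 2*D) = sqrt(-D))
P(2 - B(M(k, 6)))**2 = (sqrt(-(2 - 5*(-2))))**2 = (sqrt(-(2 - 1*(-10))))**2 = (sqrt(-(2 + 10)))**2 = (sqrt(-1*12))**2 = (sqrt(-12))**2 = (2*I*sqrt(3))**2 = -12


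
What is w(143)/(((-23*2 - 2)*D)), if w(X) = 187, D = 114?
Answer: -187/5472 ≈ -0.034174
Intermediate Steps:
w(143)/(((-23*2 - 2)*D)) = 187/(((-23*2 - 2)*114)) = 187/(((-46 - 2)*114)) = 187/((-48*114)) = 187/(-5472) = 187*(-1/5472) = -187/5472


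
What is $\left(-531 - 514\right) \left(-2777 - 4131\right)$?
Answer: $7218860$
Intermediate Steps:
$\left(-531 - 514\right) \left(-2777 - 4131\right) = \left(-1045\right) \left(-6908\right) = 7218860$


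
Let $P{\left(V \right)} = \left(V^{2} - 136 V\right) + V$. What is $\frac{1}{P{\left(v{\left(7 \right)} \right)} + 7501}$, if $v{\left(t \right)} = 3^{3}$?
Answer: $\frac{1}{4585} \approx 0.0002181$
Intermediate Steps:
$v{\left(t \right)} = 27$
$P{\left(V \right)} = V^{2} - 135 V$
$\frac{1}{P{\left(v{\left(7 \right)} \right)} + 7501} = \frac{1}{27 \left(-135 + 27\right) + 7501} = \frac{1}{27 \left(-108\right) + 7501} = \frac{1}{-2916 + 7501} = \frac{1}{4585}$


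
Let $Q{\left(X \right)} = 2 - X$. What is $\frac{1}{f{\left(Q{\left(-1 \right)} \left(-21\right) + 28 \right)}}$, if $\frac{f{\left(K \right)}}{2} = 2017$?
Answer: $\frac{1}{4034} \approx 0.00024789$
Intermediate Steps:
$f{\left(K \right)} = 4034$ ($f{\left(K \right)} = 2 \cdot 2017 = 4034$)
$\frac{1}{f{\left(Q{\left(-1 \right)} \left(-21\right) + 28 \right)}} = \frac{1}{4034}$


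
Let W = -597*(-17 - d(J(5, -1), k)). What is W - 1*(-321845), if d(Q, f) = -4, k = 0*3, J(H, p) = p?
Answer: 329606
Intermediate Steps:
k = 0
W = 7761 (W = -597*(-17 - 1*(-4)) = -597*(-17 + 4) = -597*(-13) = 7761)
W - 1*(-321845) = 7761 - 1*(-321845) = 7761 + 321845 = 329606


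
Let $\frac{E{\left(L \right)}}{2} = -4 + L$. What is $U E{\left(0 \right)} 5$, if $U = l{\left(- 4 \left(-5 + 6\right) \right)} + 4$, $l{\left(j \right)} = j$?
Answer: $0$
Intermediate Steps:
$E{\left(L \right)} = -8 + 2 L$ ($E{\left(L \right)} = 2 \left(-4 + L\right) = -8 + 2 L$)
$U = 0$ ($U = - 4 \left(-5 + 6\right) + 4 = \left(-4\right) 1 + 4 = -4 + 4 = 0$)
$U E{\left(0 \right)} 5 = 0 \left(-8 + 2 \cdot 0\right) 5 = 0 \left(-8 + 0\right) 5 = 0 \left(-8\right) 5 = 0 \cdot 5 = 0$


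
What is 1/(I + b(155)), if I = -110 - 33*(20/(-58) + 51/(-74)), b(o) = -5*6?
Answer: -2146/227213 ≈ -0.0094449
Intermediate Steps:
b(o) = -30
I = -162833/2146 (I = -110 - 33*(20*(-1/58) + 51*(-1/74)) = -110 - 33*(-10/29 - 51/74) = -110 - 33*(-2219/2146) = -110 + 73227/2146 = -162833/2146 ≈ -75.877)
1/(I + b(155)) = 1/(-162833/2146 - 30) = 1/(-227213/2146) = -2146/227213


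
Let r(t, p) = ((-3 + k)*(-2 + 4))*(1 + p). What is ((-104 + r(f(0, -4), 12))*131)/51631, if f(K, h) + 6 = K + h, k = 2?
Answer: -17030/51631 ≈ -0.32984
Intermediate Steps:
f(K, h) = -6 + K + h (f(K, h) = -6 + (K + h) = -6 + K + h)
r(t, p) = -2 - 2*p (r(t, p) = ((-3 + 2)*(-2 + 4))*(1 + p) = (-1*2)*(1 + p) = -2*(1 + p) = -2 - 2*p)
((-104 + r(f(0, -4), 12))*131)/51631 = ((-104 + (-2 - 2*12))*131)/51631 = ((-104 + (-2 - 24))*131)*(1/51631) = ((-104 - 26)*131)*(1/51631) = -130*131*(1/51631) = -17030*1/51631 = -17030/51631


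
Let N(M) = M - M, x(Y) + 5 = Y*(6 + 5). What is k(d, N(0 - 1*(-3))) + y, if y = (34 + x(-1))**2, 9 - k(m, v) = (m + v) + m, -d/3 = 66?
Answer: 729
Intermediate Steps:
d = -198 (d = -3*66 = -198)
x(Y) = -5 + 11*Y (x(Y) = -5 + Y*(6 + 5) = -5 + Y*11 = -5 + 11*Y)
N(M) = 0
k(m, v) = 9 - v - 2*m (k(m, v) = 9 - ((m + v) + m) = 9 - (v + 2*m) = 9 + (-v - 2*m) = 9 - v - 2*m)
y = 324 (y = (34 + (-5 + 11*(-1)))**2 = (34 + (-5 - 11))**2 = (34 - 16)**2 = 18**2 = 324)
k(d, N(0 - 1*(-3))) + y = (9 - 1*0 - 2*(-198)) + 324 = (9 + 0 + 396) + 324 = 405 + 324 = 729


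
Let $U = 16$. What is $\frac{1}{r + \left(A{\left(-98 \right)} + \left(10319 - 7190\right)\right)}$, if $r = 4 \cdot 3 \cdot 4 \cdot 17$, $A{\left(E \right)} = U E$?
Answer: $\frac{1}{2377} \approx 0.0004207$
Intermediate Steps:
$A{\left(E \right)} = 16 E$
$r = 816$ ($r = 4 \cdot 12 \cdot 17 = 48 \cdot 17 = 816$)
$\frac{1}{r + \left(A{\left(-98 \right)} + \left(10319 - 7190\right)\right)} = \frac{1}{816 + \left(16 \left(-98\right) + \left(10319 - 7190\right)\right)} = \frac{1}{816 + \left(-1568 + 3129\right)} = \frac{1}{816 + 1561} = \frac{1}{2377}$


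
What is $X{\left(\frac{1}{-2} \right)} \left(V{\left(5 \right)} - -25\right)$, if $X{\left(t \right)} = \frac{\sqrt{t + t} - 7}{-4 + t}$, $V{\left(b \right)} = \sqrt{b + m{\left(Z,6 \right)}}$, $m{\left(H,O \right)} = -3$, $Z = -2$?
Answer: $\frac{2 \left(7 - i\right) \left(25 + \sqrt{2}\right)}{9} \approx 41.089 - 5.8698 i$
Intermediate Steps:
$V{\left(b \right)} = \sqrt{-3 + b}$ ($V{\left(b \right)} = \sqrt{b - 3} = \sqrt{-3 + b}$)
$X{\left(t \right)} = \frac{-7 + \sqrt{2} \sqrt{t}}{-4 + t}$ ($X{\left(t \right)} = \frac{\sqrt{2 t} - 7}{-4 + t} = \frac{\sqrt{2} \sqrt{t} - 7}{-4 + t} = \frac{-7 + \sqrt{2} \sqrt{t}}{-4 + t}$)
$X{\left(\frac{1}{-2} \right)} \left(V{\left(5 \right)} - -25\right) = \frac{-7 + \sqrt{2} \sqrt{\frac{1}{-2}}}{-4 + \frac{1}{-2}} \left(\sqrt{-3 + 5} - -25\right) = \frac{-7 + \sqrt{2} \sqrt{- \frac{1}{2}}}{-4 - \frac{1}{2}} \left(\sqrt{2} + 25\right) = \frac{-7 + \sqrt{2} \frac{i \sqrt{2}}{2}}{- \frac{9}{2}} \left(25 + \sqrt{2}\right) = - \frac{2 \left(-7 + i\right)}{9} \left(25 + \sqrt{2}\right) = \left(\frac{14}{9} - \frac{2 i}{9}\right) \left(25 + \sqrt{2}\right) = \left(25 + \sqrt{2}\right) \left(\frac{14}{9} - \frac{2 i}{9}\right)$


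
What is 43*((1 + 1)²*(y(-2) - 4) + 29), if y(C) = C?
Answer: 215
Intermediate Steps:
43*((1 + 1)²*(y(-2) - 4) + 29) = 43*((1 + 1)²*(-2 - 4) + 29) = 43*(2²*(-6) + 29) = 43*(4*(-6) + 29) = 43*(-24 + 29) = 43*5 = 215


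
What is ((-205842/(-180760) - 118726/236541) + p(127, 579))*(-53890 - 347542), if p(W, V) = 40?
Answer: -87186775580181998/5344643895 ≈ -1.6313e+7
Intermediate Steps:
((-205842/(-180760) - 118726/236541) + p(127, 579))*(-53890 - 347542) = ((-205842/(-180760) - 118726/236541) + 40)*(-53890 - 347542) = ((-205842*(-1/180760) - 118726*1/236541) + 40)*(-401432) = ((102921/90380 - 118726/236541) + 40)*(-401432) = (13614580381/21378575580 + 40)*(-401432) = (868757603581/21378575580)*(-401432) = -87186775580181998/5344643895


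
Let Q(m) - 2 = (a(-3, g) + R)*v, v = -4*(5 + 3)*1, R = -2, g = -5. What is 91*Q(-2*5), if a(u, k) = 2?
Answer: 182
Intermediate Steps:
v = -32 (v = -4*8*1 = -32*1 = -32)
Q(m) = 2 (Q(m) = 2 + (2 - 2)*(-32) = 2 + 0*(-32) = 2 + 0 = 2)
91*Q(-2*5) = 91*2 = 182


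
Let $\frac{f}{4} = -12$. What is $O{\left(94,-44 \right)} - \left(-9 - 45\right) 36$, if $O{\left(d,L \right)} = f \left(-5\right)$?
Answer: $2184$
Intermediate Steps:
$f = -48$ ($f = 4 \left(-12\right) = -48$)
$O{\left(d,L \right)} = 240$ ($O{\left(d,L \right)} = \left(-48\right) \left(-5\right) = 240$)
$O{\left(94,-44 \right)} - \left(-9 - 45\right) 36 = 240 - \left(-9 - 45\right) 36 = 240 - \left(-54\right) 36 = 240 - -1944 = 240 + 1944 = 2184$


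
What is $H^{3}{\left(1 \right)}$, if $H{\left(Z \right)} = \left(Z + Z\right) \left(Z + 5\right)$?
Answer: $1728$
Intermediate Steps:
$H{\left(Z \right)} = 2 Z \left(5 + Z\right)$
$H^{3}{\left(1 \right)} = \left(2 \cdot 1 \left(5 + 1\right)\right)^{3} = \left(2 \cdot 1 \cdot 6\right)^{3} = 12^{3} = 1728$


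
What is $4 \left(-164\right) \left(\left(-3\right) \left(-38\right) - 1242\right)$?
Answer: $739968$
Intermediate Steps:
$4 \left(-164\right) \left(\left(-3\right) \left(-38\right) - 1242\right) = - 656 \left(114 - 1242\right) = \left(-656\right) \left(-1128\right) = 739968$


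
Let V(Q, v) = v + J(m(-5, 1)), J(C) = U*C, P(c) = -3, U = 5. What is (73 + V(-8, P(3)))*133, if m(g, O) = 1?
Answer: 9975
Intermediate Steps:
J(C) = 5*C
V(Q, v) = 5 + v (V(Q, v) = v + 5*1 = v + 5 = 5 + v)
(73 + V(-8, P(3)))*133 = (73 + (5 - 3))*133 = (73 + 2)*133 = 75*133 = 9975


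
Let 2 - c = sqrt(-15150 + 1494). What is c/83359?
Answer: 2/83359 - 2*I*sqrt(3414)/83359 ≈ 2.3993e-5 - 0.0014019*I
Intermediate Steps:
c = 2 - 2*I*sqrt(3414) (c = 2 - sqrt(-15150 + 1494) = 2 - sqrt(-13656) = 2 - 2*I*sqrt(3414) ≈ 2.0 - 116.86*I)
c/83359 = (2 - 2*I*sqrt(3414))/83359 = (2 - 2*I*sqrt(3414))*(1/83359) = 2/83359 - 2*I*sqrt(3414)/83359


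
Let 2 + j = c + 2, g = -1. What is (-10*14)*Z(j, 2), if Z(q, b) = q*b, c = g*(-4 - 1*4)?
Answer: -2240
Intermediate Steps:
c = 8 (c = -(-4 - 1*4) = -(-4 - 4) = -1*(-8) = 8)
j = 8 (j = -2 + (8 + 2) = -2 + 10 = 8)
Z(q, b) = b*q
(-10*14)*Z(j, 2) = (-10*14)*(2*8) = -140*16 = -2240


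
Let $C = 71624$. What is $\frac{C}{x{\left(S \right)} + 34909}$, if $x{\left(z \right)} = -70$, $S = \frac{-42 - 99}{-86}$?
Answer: $\frac{10232}{4977} \approx 2.0559$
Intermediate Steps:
$S = \frac{141}{86}$ ($S = \left(-42 - 99\right) \left(- \frac{1}{86}\right) = \left(-141\right) \left(- \frac{1}{86}\right) = \frac{141}{86} \approx 1.6395$)
$\frac{C}{x{\left(S \right)} + 34909} = \frac{71624}{-70 + 34909} = \frac{71624}{34839} = 71624 \cdot \frac{1}{34839} = \frac{10232}{4977}$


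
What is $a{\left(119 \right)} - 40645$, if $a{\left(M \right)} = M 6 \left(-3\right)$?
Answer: $-42787$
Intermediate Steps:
$a{\left(M \right)} = - 18 M$ ($a{\left(M \right)} = 6 M \left(-3\right) = - 18 M$)
$a{\left(119 \right)} - 40645 = \left(-18\right) 119 - 40645 = -2142 - 40645 = -42787$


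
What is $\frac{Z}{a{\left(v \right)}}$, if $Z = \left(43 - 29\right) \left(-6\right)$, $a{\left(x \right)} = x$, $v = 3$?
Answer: $-28$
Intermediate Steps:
$Z = -84$ ($Z = 14 \left(-6\right) = -84$)
$\frac{Z}{a{\left(v \right)}} = - \frac{84}{3} = \left(-84\right) \frac{1}{3} = -28$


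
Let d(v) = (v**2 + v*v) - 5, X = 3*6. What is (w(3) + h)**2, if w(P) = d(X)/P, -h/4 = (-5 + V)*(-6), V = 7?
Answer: 619369/9 ≈ 68819.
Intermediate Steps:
h = 48 (h = -4*(-5 + 7)*(-6) = -8*(-6) = -4*(-12) = 48)
X = 18
d(v) = -5 + 2*v**2 (d(v) = (v**2 + v**2) - 5 = 2*v**2 - 5 = -5 + 2*v**2)
w(P) = 643/P (w(P) = (-5 + 2*18**2)/P = (-5 + 2*324)/P = (-5 + 648)/P = 643/P)
(w(3) + h)**2 = (643/3 + 48)**2 = (787/3)**2 = 619369/9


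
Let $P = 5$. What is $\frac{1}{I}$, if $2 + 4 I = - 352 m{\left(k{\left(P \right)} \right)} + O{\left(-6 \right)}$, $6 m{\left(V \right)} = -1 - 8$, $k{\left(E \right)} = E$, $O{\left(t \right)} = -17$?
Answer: $\frac{4}{509} \approx 0.0078585$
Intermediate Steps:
$m{\left(V \right)} = - \frac{3}{2}$ ($m{\left(V \right)} = \frac{-1 - 8}{6} = \frac{1}{6} \left(-9\right) = - \frac{3}{2}$)
$I = \frac{509}{4}$ ($I = - \frac{1}{2} + \frac{\left(-352\right) \left(- \frac{3}{2}\right) - 17}{4} = - \frac{1}{2} + \frac{528 - 17}{4} = - \frac{1}{2} + \frac{1}{4} \cdot 511 = - \frac{1}{2} + \frac{511}{4} = \frac{509}{4} \approx 127.25$)
$\frac{1}{I} = \frac{1}{\frac{509}{4}} = \frac{4}{509}$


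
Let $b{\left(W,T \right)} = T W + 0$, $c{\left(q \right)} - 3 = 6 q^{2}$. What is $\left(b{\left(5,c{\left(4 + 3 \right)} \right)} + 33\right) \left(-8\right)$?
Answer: $-12144$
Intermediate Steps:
$c{\left(q \right)} = 3 + 6 q^{2}$
$b{\left(W,T \right)} = T W$
$\left(b{\left(5,c{\left(4 + 3 \right)} \right)} + 33\right) \left(-8\right) = \left(\left(3 + 6 \left(4 + 3\right)^{2}\right) 5 + 33\right) \left(-8\right) = \left(\left(3 + 6 \cdot 7^{2}\right) 5 + 33\right) \left(-8\right) = \left(\left(3 + 6 \cdot 49\right) 5 + 33\right) \left(-8\right) = \left(\left(3 + 294\right) 5 + 33\right) \left(-8\right) = \left(297 \cdot 5 + 33\right) \left(-8\right) = \left(1485 + 33\right) \left(-8\right) = 1518 \left(-8\right) = -12144$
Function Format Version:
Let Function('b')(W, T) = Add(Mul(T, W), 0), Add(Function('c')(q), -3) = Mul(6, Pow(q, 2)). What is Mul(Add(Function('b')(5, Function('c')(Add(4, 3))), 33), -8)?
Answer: -12144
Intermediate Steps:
Function('c')(q) = Add(3, Mul(6, Pow(q, 2)))
Function('b')(W, T) = Mul(T, W)
Mul(Add(Function('b')(5, Function('c')(Add(4, 3))), 33), -8) = Mul(Add(Mul(Add(3, Mul(6, Pow(Add(4, 3), 2))), 5), 33), -8) = Mul(Add(Mul(Add(3, Mul(6, Pow(7, 2))), 5), 33), -8) = Mul(Add(Mul(Add(3, Mul(6, 49)), 5), 33), -8) = Mul(Add(Mul(Add(3, 294), 5), 33), -8) = Mul(Add(Mul(297, 5), 33), -8) = Mul(Add(1485, 33), -8) = Mul(1518, -8) = -12144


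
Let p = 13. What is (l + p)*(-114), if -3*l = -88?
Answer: -4826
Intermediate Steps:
l = 88/3 (l = -1/3*(-88) = 88/3 ≈ 29.333)
(l + p)*(-114) = (88/3 + 13)*(-114) = (127/3)*(-114) = -4826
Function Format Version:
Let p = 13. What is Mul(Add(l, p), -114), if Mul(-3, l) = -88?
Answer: -4826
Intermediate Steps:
l = Rational(88, 3) (l = Mul(Rational(-1, 3), -88) = Rational(88, 3) ≈ 29.333)
Mul(Add(l, p), -114) = Mul(Add(Rational(88, 3), 13), -114) = Mul(Rational(127, 3), -114) = -4826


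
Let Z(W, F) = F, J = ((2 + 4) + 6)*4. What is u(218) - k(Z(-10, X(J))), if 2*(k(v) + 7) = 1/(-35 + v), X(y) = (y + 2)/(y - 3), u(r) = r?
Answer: 137259/610 ≈ 225.01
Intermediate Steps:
J = 48 (J = (6 + 6)*4 = 12*4 = 48)
X(y) = (2 + y)/(-3 + y)
k(v) = -7 + 1/(2*(-35 + v))
u(218) - k(Z(-10, X(J))) = 218 - (491 - 14*(2 + 48)/(-3 + 48))/(2*(-35 + (2 + 48)/(-3 + 48))) = 218 - (491 - 14*50/45)/(2*(-35 + 50/45)) = 218 - (491 - 14*50/45)/(2*(-35 + (1/45)*50)) = 218 - (491 - 14*10/9)/(2*(-35 + 10/9)) = 218 - (491 - 140/9)/(2*(-305/9)) = 218 - (-9)*4279/(2*305*9) = 218 - 1*(-4279/610) = 218 + 4279/610 = 137259/610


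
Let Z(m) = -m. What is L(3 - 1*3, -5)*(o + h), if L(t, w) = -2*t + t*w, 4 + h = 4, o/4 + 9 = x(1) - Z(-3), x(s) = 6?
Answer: 0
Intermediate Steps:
o = -24 (o = -36 + 4*(6 - (-1)*(-3)) = -36 + 4*(6 - 1*3) = -36 + 4*(6 - 3) = -36 + 4*3 = -36 + 12 = -24)
h = 0 (h = -4 + 4 = 0)
L(3 - 1*3, -5)*(o + h) = ((3 - 1*3)*(-2 - 5))*(-24 + 0) = ((3 - 3)*(-7))*(-24) = (0*(-7))*(-24) = 0*(-24) = 0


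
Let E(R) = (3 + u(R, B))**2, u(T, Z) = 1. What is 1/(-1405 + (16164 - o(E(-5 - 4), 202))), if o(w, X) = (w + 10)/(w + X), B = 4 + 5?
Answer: 109/1608718 ≈ 6.7756e-5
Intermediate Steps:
B = 9
E(R) = 16 (E(R) = (3 + 1)**2 = 4**2 = 16)
o(w, X) = (10 + w)/(X + w)
1/(-1405 + (16164 - o(E(-5 - 4), 202))) = 1/(-1405 + (16164 - (10 + 16)/(202 + 16))) = 1/(-1405 + (16164 - 26/218)) = 1/(-1405 + (16164 - 1*13/109)) = 1/(-1405 + (16164 - 13/109)) = 1/(-1405 + 1761863/109) = 1/(1608718/109) = 109/1608718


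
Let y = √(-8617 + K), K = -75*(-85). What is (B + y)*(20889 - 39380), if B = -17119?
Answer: 316547429 - 18491*I*√2242 ≈ 3.1655e+8 - 8.7554e+5*I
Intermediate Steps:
K = 6375
y = I*√2242 (y = √(-8617 + 6375) = √(-2242) = I*√2242 ≈ 47.35*I)
(B + y)*(20889 - 39380) = (-17119 + I*√2242)*(20889 - 39380) = (-17119 + I*√2242)*(-18491) = 316547429 - 18491*I*√2242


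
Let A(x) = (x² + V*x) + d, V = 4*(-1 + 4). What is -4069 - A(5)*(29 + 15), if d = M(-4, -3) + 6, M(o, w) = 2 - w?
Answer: -8293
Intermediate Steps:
V = 12 (V = 4*3 = 12)
d = 11 (d = (2 - 1*(-3)) + 6 = (2 + 3) + 6 = 5 + 6 = 11)
A(x) = 11 + x² + 12*x (A(x) = (x² + 12*x) + 11 = 11 + x² + 12*x)
-4069 - A(5)*(29 + 15) = -4069 - (11 + 5² + 12*5)*(29 + 15) = -4069 - (11 + 25 + 60)*44 = -4069 - 96*44 = -4069 - 1*4224 = -4069 - 4224 = -8293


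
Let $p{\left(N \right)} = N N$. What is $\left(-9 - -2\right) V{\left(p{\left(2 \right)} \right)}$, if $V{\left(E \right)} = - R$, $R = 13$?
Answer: $91$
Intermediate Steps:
$p{\left(N \right)} = N^{2}$
$V{\left(E \right)} = -13$ ($V{\left(E \right)} = \left(-1\right) 13 = -13$)
$\left(-9 - -2\right) V{\left(p{\left(2 \right)} \right)} = \left(-9 - -2\right) \left(-13\right) = \left(-9 + 2\right) \left(-13\right) = \left(-7\right) \left(-13\right) = 91$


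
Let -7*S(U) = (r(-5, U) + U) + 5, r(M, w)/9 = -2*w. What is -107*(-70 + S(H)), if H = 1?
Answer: 51146/7 ≈ 7306.6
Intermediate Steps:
r(M, w) = -18*w (r(M, w) = 9*(-2*w) = -18*w)
S(U) = -5/7 + 17*U/7 (S(U) = -((-18*U + U) + 5)/7 = -(-17*U + 5)/7 = -(5 - 17*U)/7 = -5/7 + 17*U/7)
-107*(-70 + S(H)) = -107*(-70 + (-5/7 + (17/7)*1)) = -107*(-70 + (-5/7 + 17/7)) = -107*(-70 + 12/7) = -107*(-478/7) = 51146/7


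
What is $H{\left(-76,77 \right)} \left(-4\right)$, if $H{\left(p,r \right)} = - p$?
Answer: $-304$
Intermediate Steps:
$H{\left(-76,77 \right)} \left(-4\right) = \left(-1\right) \left(-76\right) \left(-4\right) = 76 \left(-4\right) = -304$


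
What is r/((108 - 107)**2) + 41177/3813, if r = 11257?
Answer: 42964118/3813 ≈ 11268.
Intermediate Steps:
r/((108 - 107)**2) + 41177/3813 = 11257/((108 - 107)**2) + 41177/3813 = 11257/(1**2) + 41177*(1/3813) = 11257/1 + 41177/3813 = 11257*1 + 41177/3813 = 11257 + 41177/3813 = 42964118/3813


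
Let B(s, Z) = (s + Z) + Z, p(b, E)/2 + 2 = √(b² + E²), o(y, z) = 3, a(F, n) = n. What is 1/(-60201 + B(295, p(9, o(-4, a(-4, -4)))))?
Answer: -29957/1794842978 - 3*√10/897421489 ≈ -1.6701e-5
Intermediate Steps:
p(b, E) = -4 + 2*√(E² + b²) (p(b, E) = -4 + 2*√(b² + E²) = -4 + 2*√(E² + b²))
B(s, Z) = s + 2*Z (B(s, Z) = (Z + s) + Z = s + 2*Z)
1/(-60201 + B(295, p(9, o(-4, a(-4, -4))))) = 1/(-60201 + (295 + 2*(-4 + 2*√(3² + 9²)))) = 1/(-60201 + (295 + 2*(-4 + 2*√(9 + 81)))) = 1/(-60201 + (295 + 2*(-4 + 2*√90))) = 1/(-60201 + (295 + 2*(-4 + 2*(3*√10)))) = 1/(-60201 + (295 + 2*(-4 + 6*√10))) = 1/(-60201 + (295 + (-8 + 12*√10))) = 1/(-60201 + (287 + 12*√10)) = 1/(-59914 + 12*√10)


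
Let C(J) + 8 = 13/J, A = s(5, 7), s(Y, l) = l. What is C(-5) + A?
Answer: -18/5 ≈ -3.6000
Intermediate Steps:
A = 7
C(J) = -8 + 13/J
C(-5) + A = (-8 + 13/(-5)) + 7 = (-8 + 13*(-⅕)) + 7 = (-8 - 13/5) + 7 = -53/5 + 7 = -18/5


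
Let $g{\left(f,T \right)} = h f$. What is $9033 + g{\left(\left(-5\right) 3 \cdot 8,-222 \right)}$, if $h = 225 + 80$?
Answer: $-27567$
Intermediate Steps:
$h = 305$
$g{\left(f,T \right)} = 305 f$
$9033 + g{\left(\left(-5\right) 3 \cdot 8,-222 \right)} = 9033 + 305 \left(-5\right) 3 \cdot 8 = 9033 + 305 \left(\left(-15\right) 8\right) = 9033 + 305 \left(-120\right) = 9033 - 36600 = -27567$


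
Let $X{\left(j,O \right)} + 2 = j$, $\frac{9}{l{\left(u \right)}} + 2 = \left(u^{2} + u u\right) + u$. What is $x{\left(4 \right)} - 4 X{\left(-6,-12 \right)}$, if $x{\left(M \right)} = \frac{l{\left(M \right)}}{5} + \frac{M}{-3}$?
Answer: $\frac{15667}{510} \approx 30.72$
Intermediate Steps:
$l{\left(u \right)} = \frac{9}{-2 + u + 2 u^{2}}$ ($l{\left(u \right)} = \frac{9}{-2 + \left(\left(u^{2} + u u\right) + u\right)} = \frac{9}{-2 + \left(\left(u^{2} + u^{2}\right) + u\right)} = \frac{9}{-2 + \left(2 u^{2} + u\right)} = \frac{9}{-2 + \left(u + 2 u^{2}\right)} = \frac{9}{-2 + u + 2 u^{2}}$)
$x{\left(M \right)} = - \frac{M}{3} + \frac{9}{5 \left(-2 + M + 2 M^{2}\right)}$ ($x{\left(M \right)} = \frac{9 \frac{1}{-2 + M + 2 M^{2}}}{5} + \frac{M}{-3} = \frac{9}{-2 + M + 2 M^{2}} \cdot \frac{1}{5} + M \left(- \frac{1}{3}\right) = \frac{9}{5 \left(-2 + M + 2 M^{2}\right)} - \frac{M}{3} = - \frac{M}{3} + \frac{9}{5 \left(-2 + M + 2 M^{2}\right)}$)
$X{\left(j,O \right)} = -2 + j$
$x{\left(4 \right)} - 4 X{\left(-6,-12 \right)} = \frac{27 - 20 \left(-2 + 4 + 2 \cdot 4^{2}\right)}{15 \left(-2 + 4 + 2 \cdot 4^{2}\right)} - 4 \left(-2 - 6\right) = \frac{27 - 20 \left(-2 + 4 + 2 \cdot 16\right)}{15 \left(-2 + 4 + 2 \cdot 16\right)} - -32 = \frac{27 - 20 \left(-2 + 4 + 32\right)}{15 \left(-2 + 4 + 32\right)} + 32 = \frac{27 - 20 \cdot 34}{15 \cdot 34} + 32 = \frac{1}{15} \cdot \frac{1}{34} \left(27 - 680\right) + 32 = \frac{1}{15} \cdot \frac{1}{34} \left(-653\right) + 32 = - \frac{653}{510} + 32 = \frac{15667}{510}$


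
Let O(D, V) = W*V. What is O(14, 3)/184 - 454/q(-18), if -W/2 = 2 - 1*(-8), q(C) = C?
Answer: 10307/414 ≈ 24.896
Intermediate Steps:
W = -20 (W = -2*(2 - 1*(-8)) = -2*(2 + 8) = -2*10 = -20)
O(D, V) = -20*V
O(14, 3)/184 - 454/q(-18) = -20*3/184 - 454/(-18) = -60*1/184 - 454*(-1/18) = -15/46 + 227/9 = 10307/414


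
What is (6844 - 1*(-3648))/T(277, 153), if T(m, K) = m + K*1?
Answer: 122/5 ≈ 24.400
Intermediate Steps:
T(m, K) = K + m (T(m, K) = m + K = K + m)
(6844 - 1*(-3648))/T(277, 153) = (6844 - 1*(-3648))/(153 + 277) = (6844 + 3648)/430 = 10492*(1/430) = 122/5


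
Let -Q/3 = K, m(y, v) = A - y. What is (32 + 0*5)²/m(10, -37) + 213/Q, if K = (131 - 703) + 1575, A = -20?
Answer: -514601/15045 ≈ -34.204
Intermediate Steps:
K = 1003 (K = -572 + 1575 = 1003)
m(y, v) = -20 - y
Q = -3009 (Q = -3*1003 = -3009)
(32 + 0*5)²/m(10, -37) + 213/Q = (32 + 0*5)²/(-20 - 1*10) + 213/(-3009) = (32 + 0)²/(-20 - 10) + 213*(-1/3009) = 32²/(-30) - 71/1003 = 1024*(-1/30) - 71/1003 = -512/15 - 71/1003 = -514601/15045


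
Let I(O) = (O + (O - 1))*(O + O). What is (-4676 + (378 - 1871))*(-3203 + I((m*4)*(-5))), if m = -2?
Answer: -19228773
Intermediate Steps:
I(O) = 2*O*(-1 + 2*O) (I(O) = (O + (-1 + O))*(2*O) = (-1 + 2*O)*(2*O) = 2*O*(-1 + 2*O))
(-4676 + (378 - 1871))*(-3203 + I((m*4)*(-5))) = (-4676 + (378 - 1871))*(-3203 + 2*(-2*4*(-5))*(-1 + 2*(-2*4*(-5)))) = (-4676 - 1493)*(-3203 + 2*(-8*(-5))*(-1 + 2*(-8*(-5)))) = -6169*(-3203 + 2*40*(-1 + 2*40)) = -6169*(-3203 + 2*40*(-1 + 80)) = -6169*(-3203 + 2*40*79) = -6169*(-3203 + 6320) = -6169*3117 = -19228773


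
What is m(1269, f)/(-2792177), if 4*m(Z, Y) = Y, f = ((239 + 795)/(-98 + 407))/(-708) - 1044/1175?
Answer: 114806459/1435497844613400 ≈ 7.9977e-8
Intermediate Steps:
f = -114806459/128528550 (f = (1034/309)*(-1/708) - 1044*1/1175 = (1034*(1/309))*(-1/708) - 1044/1175 = (1034/309)*(-1/708) - 1044/1175 = -517/109386 - 1044/1175 = -114806459/128528550 ≈ -0.89324)
m(Z, Y) = Y/4
m(1269, f)/(-2792177) = ((¼)*(-114806459/128528550))/(-2792177) = -114806459/514114200*(-1/2792177) = 114806459/1435497844613400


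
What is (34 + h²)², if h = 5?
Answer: 3481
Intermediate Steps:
(34 + h²)² = (34 + 5²)² = (34 + 25)² = 59² = 3481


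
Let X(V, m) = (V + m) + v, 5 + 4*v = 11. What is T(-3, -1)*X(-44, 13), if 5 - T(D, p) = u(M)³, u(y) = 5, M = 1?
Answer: 3540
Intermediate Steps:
v = 3/2 (v = -5/4 + (¼)*11 = -5/4 + 11/4 = 3/2 ≈ 1.5000)
X(V, m) = 3/2 + V + m (X(V, m) = (V + m) + 3/2 = 3/2 + V + m)
T(D, p) = -120 (T(D, p) = 5 - 1*5³ = 5 - 1*125 = 5 - 125 = -120)
T(-3, -1)*X(-44, 13) = -120*(3/2 - 44 + 13) = -120*(-59/2) = 3540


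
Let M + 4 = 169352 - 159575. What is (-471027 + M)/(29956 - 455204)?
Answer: 230627/212624 ≈ 1.0847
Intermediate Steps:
M = 9773 (M = -4 + (169352 - 159575) = -4 + 9777 = 9773)
(-471027 + M)/(29956 - 455204) = (-471027 + 9773)/(29956 - 455204) = -461254/(-425248) = -461254*(-1/425248) = 230627/212624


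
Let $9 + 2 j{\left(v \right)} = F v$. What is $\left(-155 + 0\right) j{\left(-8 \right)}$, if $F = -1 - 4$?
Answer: $- \frac{4805}{2} \approx -2402.5$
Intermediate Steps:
$F = -5$ ($F = -1 - 4 = -5$)
$j{\left(v \right)} = - \frac{9}{2} - \frac{5 v}{2}$ ($j{\left(v \right)} = - \frac{9}{2} + \frac{\left(-5\right) v}{2} = - \frac{9}{2} - \frac{5 v}{2}$)
$\left(-155 + 0\right) j{\left(-8 \right)} = \left(-155 + 0\right) \left(- \frac{9}{2} - -20\right) = - 155 \left(- \frac{9}{2} + 20\right) = \left(-155\right) \frac{31}{2} = - \frac{4805}{2}$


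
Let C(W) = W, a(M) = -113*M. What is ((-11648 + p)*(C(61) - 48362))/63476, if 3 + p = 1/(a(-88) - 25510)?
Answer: 8759843615567/988067416 ≈ 8865.6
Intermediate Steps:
p = -46699/15566 (p = -3 + 1/(-113*(-88) - 25510) = -3 + 1/(9944 - 25510) = -3 + 1/(-15566) = -3 - 1/15566 = -46699/15566 ≈ -3.0001)
((-11648 + p)*(C(61) - 48362))/63476 = ((-11648 - 46699/15566)*(61 - 48362))/63476 = -181359467/15566*(-48301)*(1/63476) = (8759843615567/15566)*(1/63476) = 8759843615567/988067416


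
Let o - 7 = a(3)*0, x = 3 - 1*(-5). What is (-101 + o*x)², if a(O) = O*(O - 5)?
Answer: 2025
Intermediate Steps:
a(O) = O*(-5 + O)
x = 8 (x = 3 + 5 = 8)
o = 7 (o = 7 + (3*(-5 + 3))*0 = 7 + (3*(-2))*0 = 7 - 6*0 = 7 + 0 = 7)
(-101 + o*x)² = (-101 + 7*8)² = (-101 + 56)² = (-45)² = 2025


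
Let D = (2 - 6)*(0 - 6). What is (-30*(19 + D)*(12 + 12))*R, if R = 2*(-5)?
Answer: 309600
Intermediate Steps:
R = -10
D = 24 (D = -4*(-6) = 24)
(-30*(19 + D)*(12 + 12))*R = -30*(19 + 24)*(12 + 12)*(-10) = -1290*24*(-10) = -30*1032*(-10) = -30960*(-10) = 309600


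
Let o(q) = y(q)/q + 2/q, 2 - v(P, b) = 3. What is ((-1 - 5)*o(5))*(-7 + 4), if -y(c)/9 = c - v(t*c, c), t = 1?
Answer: -936/5 ≈ -187.20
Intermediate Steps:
v(P, b) = -1 (v(P, b) = 2 - 1*3 = 2 - 3 = -1)
y(c) = -9 - 9*c (y(c) = -9*(c - 1*(-1)) = -9*(c + 1) = -9*(1 + c) = -9 - 9*c)
o(q) = 2/q + (-9 - 9*q)/q (o(q) = (-9 - 9*q)/q + 2/q = 2/q + (-9 - 9*q)/q)
((-1 - 5)*o(5))*(-7 + 4) = ((-1 - 5)*(-9 - 7/5))*(-7 + 4) = -6*(-9 - 7*1/5)*(-3) = -6*(-9 - 7/5)*(-3) = -6*(-52/5)*(-3) = (312/5)*(-3) = -936/5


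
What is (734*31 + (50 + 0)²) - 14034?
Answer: 11220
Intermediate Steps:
(734*31 + (50 + 0)²) - 14034 = (22754 + 50²) - 14034 = (22754 + 2500) - 14034 = 25254 - 14034 = 11220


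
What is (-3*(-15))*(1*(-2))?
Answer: -90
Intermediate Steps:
(-3*(-15))*(1*(-2)) = 45*(-2) = -90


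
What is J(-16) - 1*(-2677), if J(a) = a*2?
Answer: 2645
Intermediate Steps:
J(a) = 2*a
J(-16) - 1*(-2677) = 2*(-16) - 1*(-2677) = -32 + 2677 = 2645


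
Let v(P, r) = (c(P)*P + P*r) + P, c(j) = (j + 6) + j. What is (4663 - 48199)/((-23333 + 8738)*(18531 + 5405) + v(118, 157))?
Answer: 2721/21831170 ≈ 0.00012464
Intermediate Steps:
c(j) = 6 + 2*j (c(j) = (6 + j) + j = 6 + 2*j)
v(P, r) = P + P*r + P*(6 + 2*P) (v(P, r) = ((6 + 2*P)*P + P*r) + P = (P*(6 + 2*P) + P*r) + P = (P*r + P*(6 + 2*P)) + P = P + P*r + P*(6 + 2*P))
(4663 - 48199)/((-23333 + 8738)*(18531 + 5405) + v(118, 157)) = (4663 - 48199)/((-23333 + 8738)*(18531 + 5405) + 118*(7 + 157 + 2*118)) = -43536/(-14595*23936 + 118*(7 + 157 + 236)) = -43536/(-349345920 + 118*400) = -43536/(-349345920 + 47200) = -43536/(-349298720) = -43536*(-1/349298720) = 2721/21831170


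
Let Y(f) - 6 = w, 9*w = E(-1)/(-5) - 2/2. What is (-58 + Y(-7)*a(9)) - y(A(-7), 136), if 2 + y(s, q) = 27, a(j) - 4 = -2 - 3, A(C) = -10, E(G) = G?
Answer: -4001/45 ≈ -88.911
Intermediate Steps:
w = -4/45 (w = (-1/(-5) - 2/2)/9 = (-1*(-1/5) - 2*1/2)/9 = (1/5 - 1)/9 = (1/9)*(-4/5) = -4/45 ≈ -0.088889)
Y(f) = 266/45 (Y(f) = 6 - 4/45 = 266/45)
a(j) = -1 (a(j) = 4 + (-2 - 3) = 4 - 5 = -1)
y(s, q) = 25 (y(s, q) = -2 + 27 = 25)
(-58 + Y(-7)*a(9)) - y(A(-7), 136) = (-58 + (266/45)*(-1)) - 1*25 = (-58 - 266/45) - 25 = -2876/45 - 25 = -4001/45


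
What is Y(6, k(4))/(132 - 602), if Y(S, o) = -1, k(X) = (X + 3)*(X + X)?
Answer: 1/470 ≈ 0.0021277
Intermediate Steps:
k(X) = 2*X*(3 + X) (k(X) = (3 + X)*(2*X) = 2*X*(3 + X))
Y(6, k(4))/(132 - 602) = -1/(132 - 602) = -1/(-470) = -1*(-1/470) = 1/470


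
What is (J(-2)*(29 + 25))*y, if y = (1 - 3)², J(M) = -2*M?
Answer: 864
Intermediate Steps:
y = 4 (y = (-2)² = 4)
(J(-2)*(29 + 25))*y = ((-2*(-2))*(29 + 25))*4 = (4*54)*4 = 216*4 = 864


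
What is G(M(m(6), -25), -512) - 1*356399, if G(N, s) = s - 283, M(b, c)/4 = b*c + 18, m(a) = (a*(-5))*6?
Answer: -357194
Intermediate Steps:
m(a) = -30*a (m(a) = -5*a*6 = -30*a)
M(b, c) = 72 + 4*b*c (M(b, c) = 4*(b*c + 18) = 4*(18 + b*c) = 72 + 4*b*c)
G(N, s) = -283 + s
G(M(m(6), -25), -512) - 1*356399 = (-283 - 512) - 1*356399 = -795 - 356399 = -357194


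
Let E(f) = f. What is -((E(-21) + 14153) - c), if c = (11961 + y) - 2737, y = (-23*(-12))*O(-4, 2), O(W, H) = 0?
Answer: -4908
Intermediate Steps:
y = 0 (y = -23*(-12)*0 = 276*0 = 0)
c = 9224 (c = (11961 + 0) - 2737 = 11961 - 2737 = 9224)
-((E(-21) + 14153) - c) = -((-21 + 14153) - 1*9224) = -(14132 - 9224) = -1*4908 = -4908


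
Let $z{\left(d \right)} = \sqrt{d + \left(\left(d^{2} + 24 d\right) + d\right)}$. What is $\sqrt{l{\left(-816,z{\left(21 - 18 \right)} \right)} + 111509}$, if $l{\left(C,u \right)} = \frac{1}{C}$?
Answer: $\frac{\sqrt{4640558493}}{204} \approx 333.93$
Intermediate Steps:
$z{\left(d \right)} = \sqrt{d^{2} + 26 d}$ ($z{\left(d \right)} = \sqrt{d + \left(d^{2} + 25 d\right)} = \sqrt{d^{2} + 26 d}$)
$\sqrt{l{\left(-816,z{\left(21 - 18 \right)} \right)} + 111509} = \sqrt{\frac{1}{-816} + 111509} = \sqrt{- \frac{1}{816} + 111509} = \sqrt{\frac{90991343}{816}} = \frac{\sqrt{4640558493}}{204}$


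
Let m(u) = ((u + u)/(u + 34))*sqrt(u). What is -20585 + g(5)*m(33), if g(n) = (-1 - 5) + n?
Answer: -20585 - 66*sqrt(33)/67 ≈ -20591.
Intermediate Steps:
m(u) = 2*u**(3/2)/(34 + u) (m(u) = ((2*u)/(34 + u))*sqrt(u) = (2*u/(34 + u))*sqrt(u) = 2*u**(3/2)/(34 + u))
g(n) = -6 + n
-20585 + g(5)*m(33) = -20585 + (-6 + 5)*(2*33**(3/2)/(34 + 33)) = -20585 - 2*33*sqrt(33)/67 = -20585 - 66*sqrt(33)/67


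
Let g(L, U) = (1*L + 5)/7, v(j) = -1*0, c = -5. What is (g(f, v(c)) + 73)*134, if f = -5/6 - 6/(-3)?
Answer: 207901/21 ≈ 9900.0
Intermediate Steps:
f = 7/6 (f = -5*1/6 - 6*(-1/3) = -5/6 + 2 = 7/6 ≈ 1.1667)
v(j) = 0
g(L, U) = 5/7 + L/7 (g(L, U) = (L + 5)*(1/7) = (5 + L)*(1/7) = 5/7 + L/7)
(g(f, v(c)) + 73)*134 = ((5/7 + (1/7)*(7/6)) + 73)*134 = ((5/7 + 1/6) + 73)*134 = (37/42 + 73)*134 = (3103/42)*134 = 207901/21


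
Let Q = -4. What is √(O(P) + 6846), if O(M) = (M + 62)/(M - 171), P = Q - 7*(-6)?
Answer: √121085594/133 ≈ 82.736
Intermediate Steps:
P = 38 (P = -4 - 7*(-6) = -4 + 42 = 38)
O(M) = (62 + M)/(-171 + M)
√(O(P) + 6846) = √((62 + 38)/(-171 + 38) + 6846) = √(100/(-133) + 6846) = √(-1/133*100 + 6846) = √(-100/133 + 6846) = √(910418/133) = √121085594/133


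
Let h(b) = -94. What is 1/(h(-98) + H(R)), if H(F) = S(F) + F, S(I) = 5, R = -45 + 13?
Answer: -1/121 ≈ -0.0082645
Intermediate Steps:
R = -32
H(F) = 5 + F
1/(h(-98) + H(R)) = 1/(-94 + (5 - 32)) = 1/(-94 - 27) = 1/(-121) = -1/121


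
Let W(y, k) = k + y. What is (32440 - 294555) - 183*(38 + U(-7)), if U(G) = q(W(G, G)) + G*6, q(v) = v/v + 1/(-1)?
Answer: -261383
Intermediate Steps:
q(v) = 0 (q(v) = 1 + 1*(-1) = 1 - 1 = 0)
U(G) = 6*G (U(G) = 0 + G*6 = 0 + 6*G = 6*G)
(32440 - 294555) - 183*(38 + U(-7)) = (32440 - 294555) - 183*(38 + 6*(-7)) = -262115 - 183*(38 - 42) = -262115 - 183*(-4) = -262115 + 732 = -261383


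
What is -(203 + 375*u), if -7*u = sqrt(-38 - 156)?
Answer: -203 + 375*I*sqrt(194)/7 ≈ -203.0 + 746.16*I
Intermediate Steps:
u = -I*sqrt(194)/7 (u = -sqrt(-38 - 156)/7 = -I*sqrt(194)/7 ≈ -1.9898*I)
-(203 + 375*u) = -(203 + 375*(-I*sqrt(194)/7)) = -(203 - 375*I*sqrt(194)/7) = -203 + 375*I*sqrt(194)/7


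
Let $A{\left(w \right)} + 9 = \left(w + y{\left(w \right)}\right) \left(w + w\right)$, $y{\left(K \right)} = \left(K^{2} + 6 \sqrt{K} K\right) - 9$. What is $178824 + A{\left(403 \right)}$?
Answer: $131398033 + 1948908 \sqrt{403} \approx 1.7052 \cdot 10^{8}$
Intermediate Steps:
$y{\left(K \right)} = -9 + K^{2} + 6 K^{\frac{3}{2}}$ ($y{\left(K \right)} = \left(K^{2} + 6 K^{\frac{3}{2}}\right) - 9 = -9 + K^{2} + 6 K^{\frac{3}{2}}$)
$A{\left(w \right)} = -9 + 2 w \left(-9 + w + w^{2} + 6 w^{\frac{3}{2}}\right)$ ($A{\left(w \right)} = -9 + \left(w + \left(-9 + w^{2} + 6 w^{\frac{3}{2}}\right)\right) \left(w + w\right) = -9 + \left(-9 + w + w^{2} + 6 w^{\frac{3}{2}}\right) 2 w = -9 + 2 w \left(-9 + w + w^{2} + 6 w^{\frac{3}{2}}\right)$)
$178824 + A{\left(403 \right)} = 178824 + \left(-9 + 2 \cdot 403^{2} + 2 \cdot 403 \left(-9 + 403^{2} + 6 \cdot 403^{\frac{3}{2}}\right)\right) = 178824 + \left(-9 + 2 \cdot 162409 + 2 \cdot 403 \left(-9 + 162409 + 6 \cdot 403 \sqrt{403}\right)\right) = 178824 + \left(-9 + 324818 + 2 \cdot 403 \left(-9 + 162409 + 2418 \sqrt{403}\right)\right) = 178824 + \left(-9 + 324818 + 2 \cdot 403 \left(162400 + 2418 \sqrt{403}\right)\right) = 178824 + \left(-9 + 324818 + \left(130894400 + 1948908 \sqrt{403}\right)\right) = 178824 + \left(131219209 + 1948908 \sqrt{403}\right) = 131398033 + 1948908 \sqrt{403}$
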